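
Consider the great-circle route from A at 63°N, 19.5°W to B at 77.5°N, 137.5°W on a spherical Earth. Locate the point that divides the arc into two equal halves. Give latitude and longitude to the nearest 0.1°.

≈ 77.9°N, 48.0°W

Convert each endpoint to a unit vector on the sphere (x = cos φ cos λ, y = cos φ sin λ, z = sin φ).
The central angle between the endpoints is δ = arccos(p₁·p₂) ≈ 0.603 rad (34.5°).
Interpolate at f = 1/2 with slerp weights a = sin((1−f)δ)/sin δ ≈ 0.524, b = sin(fδ)/sin δ ≈ 0.524.
p = a·p₁ + b·p₂ ≈ (0.141, -0.156, 0.978); φ = arcsin(p_z) ≈ 77.88°, λ = atan2(p_y, p_x) ≈ -47.97°.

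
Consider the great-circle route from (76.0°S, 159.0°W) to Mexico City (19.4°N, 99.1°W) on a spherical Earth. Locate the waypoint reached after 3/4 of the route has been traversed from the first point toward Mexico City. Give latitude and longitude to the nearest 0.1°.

Convert each endpoint to a unit vector on the sphere (x = cos φ cos λ, y = cos φ sin λ, z = sin φ).
The central angle between the endpoints is δ = arccos(p₁·p₂) ≈ 1.780 rad (102.0°).
Interpolate at f = 3/4 with slerp weights a = sin((1−f)δ)/sin δ ≈ 0.440, b = sin(fδ)/sin δ ≈ 0.994.
p = a·p₁ + b·p₂ ≈ (-0.248, -0.964, -0.097); φ = arcsin(p_z) ≈ -5.56°, λ = atan2(p_y, p_x) ≈ -104.41°.

≈ (5.6°S, 104.4°W)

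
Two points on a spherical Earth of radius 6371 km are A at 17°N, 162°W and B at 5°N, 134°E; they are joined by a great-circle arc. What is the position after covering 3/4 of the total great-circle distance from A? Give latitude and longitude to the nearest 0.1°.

≈ 9.3°N, 149.5°E

The haversine formula gives a central angle δ ≈ 1.112 rad (63.7°) between the endpoints.
Interpolate at f = 3/4 with slerp weights a = sin((1−f)δ)/sin δ ≈ 0.306, b = sin(fδ)/sin δ ≈ 0.826.
p = a·p₁ + b·p₂ ≈ (-0.850, 0.501, 0.161); φ = arcsin(p_z) ≈ 9.29°, λ = atan2(p_y, p_x) ≈ 149.46°.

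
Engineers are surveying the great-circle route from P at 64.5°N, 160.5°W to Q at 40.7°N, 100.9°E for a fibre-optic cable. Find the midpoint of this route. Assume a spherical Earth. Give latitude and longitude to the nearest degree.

≈ 62°N, 132°E

Write both endpoints as unit vectors p₁, p₂ with components (cos φ cos λ, cos φ sin λ, sin φ).
The central angle between the endpoints is δ = arccos(p₁·p₂) ≈ 1.001 rad (57.3°).
Interpolate at f = 1/2 with slerp weights a = sin((1−f)δ)/sin δ ≈ 0.570, b = sin(fδ)/sin δ ≈ 0.570.
p = a·p₁ + b·p₂ ≈ (-0.313, 0.342, 0.886); φ = arcsin(p_z) ≈ 62.37°, λ = atan2(p_y, p_x) ≈ 132.43°.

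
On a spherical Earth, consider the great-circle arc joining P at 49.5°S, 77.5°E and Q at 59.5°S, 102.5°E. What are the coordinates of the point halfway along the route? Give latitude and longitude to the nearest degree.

Write both endpoints as unit vectors p₁, p₂ with components (cos φ cos λ, cos φ sin λ, sin φ).
The central angle between the endpoints is δ = arccos(p₁·p₂) ≈ 0.305 rad (17.5°).
Interpolate at f = 1/2 with slerp weights a = sin((1−f)δ)/sin δ ≈ 0.506, b = sin(fδ)/sin δ ≈ 0.506.
p = a·p₁ + b·p₂ ≈ (0.016, 0.571, -0.821); φ = arcsin(p_z) ≈ -55.14°, λ = atan2(p_y, p_x) ≈ 88.44°.

≈ 55°S, 88°E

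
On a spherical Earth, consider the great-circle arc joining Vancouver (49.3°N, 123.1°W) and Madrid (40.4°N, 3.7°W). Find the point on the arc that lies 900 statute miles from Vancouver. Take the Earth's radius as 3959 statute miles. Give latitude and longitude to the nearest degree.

≈ 58°N, 106°W

Write both endpoints as unit vectors p₁, p₂ with components (cos φ cos λ, cos φ sin λ, sin φ).
The central angle between the endpoints is δ = arccos(p₁·p₂) ≈ 1.321 rad (75.7°). The total great-circle distance is δ·R ≈ 1.321 × 3959 ≈ 5228 mi, so the target fraction is f = 900/5228 ≈ 0.172.
Interpolate at f ≈ 0.172 with slerp weights a = sin((1−f)δ)/sin δ ≈ 0.917, b = sin(fδ)/sin δ ≈ 0.233.
p = a·p₁ + b·p₂ ≈ (-0.150, -0.512, 0.846); φ = arcsin(p_z) ≈ 57.75°, λ = atan2(p_y, p_x) ≈ -106.29°.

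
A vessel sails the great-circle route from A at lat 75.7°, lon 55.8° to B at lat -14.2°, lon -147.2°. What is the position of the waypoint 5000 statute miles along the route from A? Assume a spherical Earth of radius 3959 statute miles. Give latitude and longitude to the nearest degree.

Convert each endpoint to a unit vector on the sphere (x = cos φ cos λ, y = cos φ sin λ, z = sin φ).
The central angle between the endpoints is δ = arccos(p₁·p₂) ≈ 2.047 rad (117.3°). The total great-circle distance is δ·R ≈ 2.047 × 3959 ≈ 8103 mi, so the target fraction is f = 5000/8103 ≈ 0.617.
Interpolate at f ≈ 0.617 with slerp weights a = sin((1−f)δ)/sin δ ≈ 0.794, b = sin(fδ)/sin δ ≈ 1.072.
p = a·p₁ + b·p₂ ≈ (-0.763, -0.401, 0.507); φ = arcsin(p_z) ≈ 30.44°, λ = atan2(p_y, p_x) ≈ -152.30°.

≈ lat 30°, lon -152°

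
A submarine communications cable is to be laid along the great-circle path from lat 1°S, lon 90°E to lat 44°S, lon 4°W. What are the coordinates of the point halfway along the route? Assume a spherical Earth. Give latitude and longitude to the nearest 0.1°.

Write both endpoints as unit vectors p₁, p₂ with components (cos φ cos λ, cos φ sin λ, sin φ).
The central angle between the endpoints is δ = arccos(p₁·p₂) ≈ 1.609 rad (92.2°).
Interpolate at f = 1/2 with slerp weights a = sin((1−f)δ)/sin δ ≈ 0.721, b = sin(fδ)/sin δ ≈ 0.721.
p = a·p₁ + b·p₂ ≈ (0.517, 0.685, -0.513); φ = arcsin(p_z) ≈ -30.89°, λ = atan2(p_y, p_x) ≈ 52.92°.

≈ lat 30.9°S, lon 52.9°E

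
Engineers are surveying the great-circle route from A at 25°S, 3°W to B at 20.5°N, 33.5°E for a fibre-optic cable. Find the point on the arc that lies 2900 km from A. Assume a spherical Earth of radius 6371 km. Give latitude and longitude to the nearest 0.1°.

The haversine formula gives a central angle δ ≈ 1.007 rad (57.7°) between the endpoints. The total great-circle distance is δ·R ≈ 1.007 × 6371 ≈ 6416 km, so the target fraction is f = 2900/6416 ≈ 0.452.
Interpolate at f ≈ 0.452 with slerp weights a = sin((1−f)δ)/sin δ ≈ 0.620, b = sin(fδ)/sin δ ≈ 0.520.
p = a·p₁ + b·p₂ ≈ (0.968, 0.239, -0.080); φ = arcsin(p_z) ≈ -4.59°, λ = atan2(p_y, p_x) ≈ 13.90°.

≈ 4.6°S, 13.9°E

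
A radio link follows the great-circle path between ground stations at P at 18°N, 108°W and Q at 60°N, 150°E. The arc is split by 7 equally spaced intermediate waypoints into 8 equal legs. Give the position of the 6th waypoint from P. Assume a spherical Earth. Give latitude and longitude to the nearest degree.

≈ 60°N, 169°W

Write both endpoints as unit vectors p₁, p₂ with components (cos φ cos λ, cos φ sin λ, sin φ).
The central angle between the endpoints is δ = arccos(p₁·p₂) ≈ 1.401 rad (80.3°).
Interpolate at f = 6/8 with slerp weights a = sin((1−f)δ)/sin δ ≈ 0.348, b = sin(fδ)/sin δ ≈ 0.881.
p = a·p₁ + b·p₂ ≈ (-0.484, -0.095, 0.870); φ = arcsin(p_z) ≈ 60.47°, λ = atan2(p_y, p_x) ≈ -168.91°.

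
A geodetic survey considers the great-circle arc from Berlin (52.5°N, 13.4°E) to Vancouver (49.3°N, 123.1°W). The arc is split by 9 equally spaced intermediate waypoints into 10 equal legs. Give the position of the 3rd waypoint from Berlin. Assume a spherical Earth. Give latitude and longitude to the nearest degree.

Convert each endpoint to a unit vector on the sphere (x = cos φ cos λ, y = cos φ sin λ, z = sin φ).
The central angle between the endpoints is δ = arccos(p₁·p₂) ≈ 1.252 rad (71.7°).
Interpolate at f = 3/10 with slerp weights a = sin((1−f)δ)/sin δ ≈ 0.809, b = sin(fδ)/sin δ ≈ 0.386.
p = a·p₁ + b·p₂ ≈ (0.342, -0.097, 0.935); φ = arcsin(p_z) ≈ 69.20°, λ = atan2(p_y, p_x) ≈ -15.83°.

≈ (69°N, 16°W)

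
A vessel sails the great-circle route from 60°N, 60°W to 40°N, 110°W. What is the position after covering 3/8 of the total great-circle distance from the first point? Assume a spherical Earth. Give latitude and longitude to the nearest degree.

≈ 55°N, 84°W

Convert each endpoint to a unit vector on the sphere (x = cos φ cos λ, y = cos φ sin λ, z = sin φ).
The central angle between the endpoints is δ = arccos(p₁·p₂) ≈ 0.639 rad (36.6°).
Interpolate at f = 3/8 with slerp weights a = sin((1−f)δ)/sin δ ≈ 0.652, b = sin(fδ)/sin δ ≈ 0.398.
p = a·p₁ + b·p₂ ≈ (0.059, -0.569, 0.820); φ = arcsin(p_z) ≈ 55.13°, λ = atan2(p_y, p_x) ≈ -84.10°.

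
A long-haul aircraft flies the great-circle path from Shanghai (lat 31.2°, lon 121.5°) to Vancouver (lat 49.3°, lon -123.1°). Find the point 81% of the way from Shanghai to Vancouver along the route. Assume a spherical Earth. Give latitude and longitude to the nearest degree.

≈ lat 57°, lon -146°

From cos δ = sin φ₁ sin φ₂ + cos φ₁ cos φ₂ cos Δλ, the central angle is δ ≈ 1.417 rad (81.2°).
Interpolate at f = 0.81 with slerp weights a = sin((1−f)δ)/sin δ ≈ 0.269, b = sin(fδ)/sin δ ≈ 0.923.
p = a·p₁ + b·p₂ ≈ (-0.449, -0.308, 0.839); φ = arcsin(p_z) ≈ 57.03°, λ = atan2(p_y, p_x) ≈ -145.56°.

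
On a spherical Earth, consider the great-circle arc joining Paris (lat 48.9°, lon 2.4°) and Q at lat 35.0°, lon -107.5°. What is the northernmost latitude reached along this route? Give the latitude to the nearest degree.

The great circle lies in the plane with unit normal n̂ = (p₁ × p₂)/|p₁ × p₂|.
Here n̂_z ≈ -0.523; the vertex latitude is φ_max = arccos|n̂_z| ≈ 58.5°.
Check via Clairaut: cos φ_max = |cos φ₁| · sin C = cos(48.9°)·sin(52.7°) ≈ 0.523, again giving ≈ 58.5°.

≈ 58°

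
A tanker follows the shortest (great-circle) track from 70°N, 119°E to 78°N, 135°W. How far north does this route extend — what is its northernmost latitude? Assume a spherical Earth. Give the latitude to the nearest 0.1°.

≈ 81.0°N

The great circle lies in the plane with unit normal n̂ = (p₁ × p₂)/|p₁ × p₂|.
Here n̂_z ≈ +0.156; the vertex latitude is φ_max = arccos|n̂_z| ≈ 81.0°.
Check via Clairaut: cos φ_max = |cos φ₁| · sin C = cos(70.0°)·sin(27.2°) ≈ 0.156, again giving ≈ 81.0°.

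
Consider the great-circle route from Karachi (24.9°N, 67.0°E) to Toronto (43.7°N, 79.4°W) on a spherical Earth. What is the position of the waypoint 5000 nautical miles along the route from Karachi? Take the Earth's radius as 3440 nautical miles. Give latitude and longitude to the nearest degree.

Write both endpoints as unit vectors p₁, p₂ with components (cos φ cos λ, cos φ sin λ, sin φ).
The central angle between the endpoints is δ = arccos(p₁·p₂) ≈ 1.829 rad (104.8°). The total great-circle distance is δ·R ≈ 1.829 × 3440 ≈ 6292 nmi, so the target fraction is f = 5000/6292 ≈ 0.795.
Interpolate at f ≈ 0.795 with slerp weights a = sin((1−f)δ)/sin δ ≈ 0.379, b = sin(fδ)/sin δ ≈ 1.027.
p = a·p₁ + b·p₂ ≈ (0.271, -0.413, 0.869); φ = arcsin(p_z) ≈ 60.38°, λ = atan2(p_y, p_x) ≈ -56.74°.

≈ 60°N, 57°W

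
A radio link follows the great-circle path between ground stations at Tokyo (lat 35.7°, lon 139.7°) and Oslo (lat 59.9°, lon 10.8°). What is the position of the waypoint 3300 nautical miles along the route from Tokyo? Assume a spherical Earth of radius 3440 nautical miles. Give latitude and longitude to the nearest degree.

≈ lat 71°, lon 55°

Convert each endpoint to a unit vector on the sphere (x = cos φ cos λ, y = cos φ sin λ, z = sin φ).
The central angle between the endpoints is δ = arccos(p₁·p₂) ≈ 1.319 rad (75.6°). The total great-circle distance is δ·R ≈ 1.319 × 3440 ≈ 4538 nmi, so the target fraction is f = 3300/4538 ≈ 0.727.
Interpolate at f ≈ 0.727 with slerp weights a = sin((1−f)δ)/sin δ ≈ 0.363, b = sin(fδ)/sin δ ≈ 0.845.
p = a·p₁ + b·p₂ ≈ (0.191, 0.270, 0.944); φ = arcsin(p_z) ≈ 70.66°, λ = atan2(p_y, p_x) ≈ 54.71°.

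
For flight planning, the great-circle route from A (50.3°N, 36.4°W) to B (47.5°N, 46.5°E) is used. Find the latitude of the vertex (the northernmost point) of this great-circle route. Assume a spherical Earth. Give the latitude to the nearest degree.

≈ 57°N

The great circle lies in the plane with unit normal n̂ = (p₁ × p₂)/|p₁ × p₂|.
Here n̂_z ≈ +0.546; the vertex latitude is φ_max = arccos|n̂_z| ≈ 56.9°.
Check via Clairaut: cos φ_max = |cos φ₁| · sin C = cos(50.3°)·sin(58.8°) ≈ 0.546, again giving ≈ 56.9°.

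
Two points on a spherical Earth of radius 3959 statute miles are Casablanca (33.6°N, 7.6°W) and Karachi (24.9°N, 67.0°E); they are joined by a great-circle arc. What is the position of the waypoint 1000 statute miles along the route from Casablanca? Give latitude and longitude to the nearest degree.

The haversine formula gives a central angle δ ≈ 1.122 rad (64.3°) between the endpoints. The total great-circle distance is δ·R ≈ 1.122 × 3959 ≈ 4443 mi, so the target fraction is f = 1000/4443 ≈ 0.225.
Interpolate at f ≈ 0.225 with slerp weights a = sin((1−f)δ)/sin δ ≈ 0.848, b = sin(fδ)/sin δ ≈ 0.277.
p = a·p₁ + b·p₂ ≈ (0.798, 0.138, 0.586); φ = arcsin(p_z) ≈ 35.88°, λ = atan2(p_y, p_x) ≈ 9.82°.

≈ 36°N, 10°E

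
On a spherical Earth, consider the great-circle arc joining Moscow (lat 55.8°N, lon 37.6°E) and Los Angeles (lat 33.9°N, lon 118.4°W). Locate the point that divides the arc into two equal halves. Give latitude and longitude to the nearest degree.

From cos δ = sin φ₁ sin φ₂ + cos φ₁ cos φ₂ cos Δλ, the central angle is δ ≈ 1.536 rad (88.0°).
Interpolate at f = 1/2 with slerp weights a = sin((1−f)δ)/sin δ ≈ 0.695, b = sin(fδ)/sin δ ≈ 0.695.
p = a·p₁ + b·p₂ ≈ (0.035, -0.269, 0.962); φ = arcsin(p_z) ≈ 74.25°, λ = atan2(p_y, p_x) ≈ -82.56°.

≈ lat 74°N, lon 83°W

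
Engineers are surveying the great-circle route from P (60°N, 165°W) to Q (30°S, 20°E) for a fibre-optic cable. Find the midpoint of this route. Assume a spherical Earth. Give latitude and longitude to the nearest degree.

The haversine formula gives a central angle δ ≈ 2.615 rad (149.8°) between the endpoints.
Interpolate at f = 1/2 with slerp weights a = sin((1−f)δ)/sin δ ≈ 1.920, b = sin(fδ)/sin δ ≈ 1.920.
p = a·p₁ + b·p₂ ≈ (0.635, 0.320, 0.703); φ = arcsin(p_z) ≈ 44.65°, λ = atan2(p_y, p_x) ≈ 26.75°.

≈ (45°N, 27°E)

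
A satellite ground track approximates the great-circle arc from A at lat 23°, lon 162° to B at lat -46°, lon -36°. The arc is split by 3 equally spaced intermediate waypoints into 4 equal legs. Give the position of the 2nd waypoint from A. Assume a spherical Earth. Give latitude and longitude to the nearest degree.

Write both endpoints as unit vectors p₁, p₂ with components (cos φ cos λ, cos φ sin λ, sin φ).
The central angle between the endpoints is δ = arccos(p₁·p₂) ≈ 2.666 rad (152.8°).
Interpolate at f = 2/4 with slerp weights a = sin((1−f)δ)/sin δ ≈ 2.124, b = sin(fδ)/sin δ ≈ 2.124.
p = a·p₁ + b·p₂ ≈ (-0.666, -0.263, -0.698); φ = arcsin(p_z) ≈ -44.27°, λ = atan2(p_y, p_x) ≈ -158.44°.

≈ lat -44°, lon -158°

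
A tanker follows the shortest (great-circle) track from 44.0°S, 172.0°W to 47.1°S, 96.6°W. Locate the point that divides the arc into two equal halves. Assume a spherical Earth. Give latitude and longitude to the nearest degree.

Convert each endpoint to a unit vector on the sphere (x = cos φ cos λ, y = cos φ sin λ, z = sin φ).
The central angle between the endpoints is δ = arccos(p₁·p₂) ≈ 0.886 rad (50.8°).
Interpolate at f = 1/2 with slerp weights a = sin((1−f)δ)/sin δ ≈ 0.553, b = sin(fδ)/sin δ ≈ 0.553.
p = a·p₁ + b·p₂ ≈ (-0.438, -0.430, -0.790); φ = arcsin(p_z) ≈ -52.18°, λ = atan2(p_y, p_x) ≈ -135.52°.

≈ 52°S, 136°W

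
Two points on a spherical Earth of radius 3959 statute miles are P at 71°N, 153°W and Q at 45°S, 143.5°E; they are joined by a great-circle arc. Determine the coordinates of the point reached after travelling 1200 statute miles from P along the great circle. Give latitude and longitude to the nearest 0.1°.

From cos δ = sin φ₁ sin φ₂ + cos φ₁ cos φ₂ cos Δλ, the central angle is δ ≈ 2.172 rad (124.5°). The total great-circle distance is δ·R ≈ 2.172 × 3959 ≈ 8600 mi, so the target fraction is f = 1200/8600 ≈ 0.140.
Interpolate at f ≈ 0.140 with slerp weights a = sin((1−f)δ)/sin δ ≈ 1.159, b = sin(fδ)/sin δ ≈ 0.362.
p = a·p₁ + b·p₂ ≈ (-0.542, -0.019, 0.840); φ = arcsin(p_z) ≈ 57.15°, λ = atan2(p_y, p_x) ≈ -177.98°.

≈ 57.2°N, 178.0°W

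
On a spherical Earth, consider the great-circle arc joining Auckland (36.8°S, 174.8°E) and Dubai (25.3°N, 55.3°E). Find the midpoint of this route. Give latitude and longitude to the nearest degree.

Write both endpoints as unit vectors p₁, p₂ with components (cos φ cos λ, cos φ sin λ, sin φ).
The central angle between the endpoints is δ = arccos(p₁·p₂) ≈ 2.230 rad (127.8°).
Interpolate at f = 1/2 with slerp weights a = sin((1−f)δ)/sin δ ≈ 1.136, b = sin(fδ)/sin δ ≈ 1.136.
p = a·p₁ + b·p₂ ≈ (-0.321, 0.927, -0.195); φ = arcsin(p_z) ≈ -11.24°, λ = atan2(p_y, p_x) ≈ 109.12°.

≈ 11°S, 109°E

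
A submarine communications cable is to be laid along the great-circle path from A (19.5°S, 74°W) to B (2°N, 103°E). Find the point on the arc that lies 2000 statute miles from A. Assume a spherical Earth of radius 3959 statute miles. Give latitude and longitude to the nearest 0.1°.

Convert each endpoint to a unit vector on the sphere (x = cos φ cos λ, y = cos φ sin λ, z = sin φ).
The central angle between the endpoints is δ = arccos(p₁·p₂) ≈ 2.832 rad (162.3°). The total great-circle distance is δ·R ≈ 2.832 × 3959 ≈ 11211 mi, so the target fraction is f = 2000/11211 ≈ 0.178.
Interpolate at f ≈ 0.178 with slerp weights a = sin((1−f)δ)/sin δ ≈ 2.388, b = sin(fδ)/sin δ ≈ 1.588.
p = a·p₁ + b·p₂ ≈ (0.263, -0.617, -0.742); φ = arcsin(p_z) ≈ -47.86°, λ = atan2(p_y, p_x) ≈ -66.89°.

≈ (47.9°S, 66.9°W)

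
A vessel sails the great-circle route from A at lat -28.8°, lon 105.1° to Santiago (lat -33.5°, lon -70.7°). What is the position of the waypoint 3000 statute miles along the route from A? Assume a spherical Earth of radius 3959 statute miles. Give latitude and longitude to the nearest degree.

The haversine formula gives a central angle δ ≈ 2.052 rad (117.6°) between the endpoints. The total great-circle distance is δ·R ≈ 2.052 × 3959 ≈ 8124 mi, so the target fraction is f = 3000/8124 ≈ 0.369.
Interpolate at f ≈ 0.369 with slerp weights a = sin((1−f)δ)/sin δ ≈ 1.085, b = sin(fδ)/sin δ ≈ 0.775.
p = a·p₁ + b·p₂ ≈ (-0.034, 0.308, -0.951); φ = arcsin(p_z) ≈ -71.95°, λ = atan2(p_y, p_x) ≈ 96.31°.

≈ lat -72°, lon 96°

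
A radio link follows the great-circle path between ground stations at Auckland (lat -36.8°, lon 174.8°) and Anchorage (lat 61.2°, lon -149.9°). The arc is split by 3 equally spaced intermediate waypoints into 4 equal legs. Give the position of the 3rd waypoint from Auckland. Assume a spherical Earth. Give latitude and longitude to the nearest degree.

The haversine formula gives a central angle δ ≈ 1.782 rad (102.1°) between the endpoints.
Interpolate at f = 3/4 with slerp weights a = sin((1−f)δ)/sin δ ≈ 0.441, b = sin(fδ)/sin δ ≈ 0.995.
p = a·p₁ + b·p₂ ≈ (-0.766, -0.208, 0.608); φ = arcsin(p_z) ≈ 37.43°, λ = atan2(p_y, p_x) ≈ -164.79°.

≈ lat 37°, lon -165°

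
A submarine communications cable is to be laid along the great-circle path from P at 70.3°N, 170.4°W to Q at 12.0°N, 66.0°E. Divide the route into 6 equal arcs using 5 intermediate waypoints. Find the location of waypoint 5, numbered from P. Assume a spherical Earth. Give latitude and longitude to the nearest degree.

≈ 26°N, 71°E

Convert each endpoint to a unit vector on the sphere (x = cos φ cos λ, y = cos φ sin λ, z = sin φ).
The central angle between the endpoints is δ = arccos(p₁·p₂) ≈ 1.558 rad (89.2°).
Interpolate at f = 5/6 with slerp weights a = sin((1−f)δ)/sin δ ≈ 0.257, b = sin(fδ)/sin δ ≈ 0.963.
p = a·p₁ + b·p₂ ≈ (0.298, 0.846, 0.442); φ = arcsin(p_z) ≈ 26.23°, λ = atan2(p_y, p_x) ≈ 70.61°.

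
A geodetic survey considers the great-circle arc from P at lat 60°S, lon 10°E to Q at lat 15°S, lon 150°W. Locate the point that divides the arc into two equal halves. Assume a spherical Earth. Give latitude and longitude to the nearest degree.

The haversine formula gives a central angle δ ≈ 1.803 rad (103.3°) between the endpoints.
Interpolate at f = 1/2 with slerp weights a = sin((1−f)δ)/sin δ ≈ 0.806, b = sin(fδ)/sin δ ≈ 0.806.
p = a·p₁ + b·p₂ ≈ (-0.277, -0.319, -0.906); φ = arcsin(p_z) ≈ -64.99°, λ = atan2(p_y, p_x) ≈ -130.98°.

≈ lat 65°S, lon 131°W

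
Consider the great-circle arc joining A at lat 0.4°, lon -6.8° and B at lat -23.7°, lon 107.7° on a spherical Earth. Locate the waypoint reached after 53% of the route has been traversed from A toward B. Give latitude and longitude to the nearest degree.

≈ lat -22°, lon 50°

Convert each endpoint to a unit vector on the sphere (x = cos φ cos λ, y = cos φ sin λ, z = sin φ).
The central angle between the endpoints is δ = arccos(p₁·p₂) ≈ 1.963 rad (112.5°).
Interpolate at f = 0.53 with slerp weights a = sin((1−f)δ)/sin δ ≈ 0.863, b = sin(fδ)/sin δ ≈ 0.934.
p = a·p₁ + b·p₂ ≈ (0.597, 0.712, -0.369); φ = arcsin(p_z) ≈ -21.67°, λ = atan2(p_y, p_x) ≈ 50.04°.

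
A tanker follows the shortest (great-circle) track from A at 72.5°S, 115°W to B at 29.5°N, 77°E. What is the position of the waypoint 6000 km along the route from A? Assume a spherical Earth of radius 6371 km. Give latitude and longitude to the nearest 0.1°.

≈ 52.7°S, 85.6°E

Convert each endpoint to a unit vector on the sphere (x = cos φ cos λ, y = cos φ sin λ, z = sin φ).
The central angle between the endpoints is δ = arccos(p₁·p₂) ≈ 2.383 rad (136.5°). The total great-circle distance is δ·R ≈ 2.383 × 6371 ≈ 15181 km, so the target fraction is f = 6000/15181 ≈ 0.395.
Interpolate at f ≈ 0.395 with slerp weights a = sin((1−f)δ)/sin δ ≈ 1.441, b = sin(fδ)/sin δ ≈ 1.175.
p = a·p₁ + b·p₂ ≈ (0.047, 0.604, -0.796); φ = arcsin(p_z) ≈ -52.72°, λ = atan2(p_y, p_x) ≈ 85.55°.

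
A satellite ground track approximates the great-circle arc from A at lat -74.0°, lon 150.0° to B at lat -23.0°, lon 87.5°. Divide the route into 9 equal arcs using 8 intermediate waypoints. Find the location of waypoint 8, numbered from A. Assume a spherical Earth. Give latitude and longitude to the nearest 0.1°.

From cos δ = sin φ₁ sin φ₂ + cos φ₁ cos φ₂ cos Δλ, the central angle is δ ≈ 1.056 rad (60.5°).
Interpolate at f = 8/9 with slerp weights a = sin((1−f)δ)/sin δ ≈ 0.134, b = sin(fδ)/sin δ ≈ 0.927.
p = a·p₁ + b·p₂ ≈ (0.005, 0.871, -0.491); φ = arcsin(p_z) ≈ -29.43°, λ = atan2(p_y, p_x) ≈ 89.66°.

≈ lat -29.4°, lon 89.7°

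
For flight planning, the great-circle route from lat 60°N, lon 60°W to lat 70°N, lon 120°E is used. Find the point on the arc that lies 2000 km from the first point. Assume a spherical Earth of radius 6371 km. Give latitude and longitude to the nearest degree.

Convert each endpoint to a unit vector on the sphere (x = cos φ cos λ, y = cos φ sin λ, z = sin φ).
The central angle between the endpoints is δ = arccos(p₁·p₂) ≈ 0.873 rad (50.0°). The total great-circle distance is δ·R ≈ 0.873 × 6371 ≈ 5560 km, so the target fraction is f = 2000/5560 ≈ 0.360.
Interpolate at f ≈ 0.360 with slerp weights a = sin((1−f)δ)/sin δ ≈ 0.692, b = sin(fδ)/sin δ ≈ 0.403.
p = a·p₁ + b·p₂ ≈ (0.104, -0.180, 0.978); φ = arcsin(p_z) ≈ 77.99°, λ = atan2(p_y, p_x) ≈ -60.00°.

≈ lat 78°N, lon 60°W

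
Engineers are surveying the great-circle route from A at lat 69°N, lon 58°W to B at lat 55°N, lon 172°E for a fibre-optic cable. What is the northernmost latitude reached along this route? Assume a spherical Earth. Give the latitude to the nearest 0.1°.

≈ 78.3°N

The great circle lies in the plane with unit normal n̂ = (p₁ × p₂)/|p₁ × p₂|.
Here n̂_z ≈ -0.203; the vertex latitude is φ_max = arccos|n̂_z| ≈ 78.3°.
Check via Clairaut: cos φ_max = |cos φ₁| · sin C = cos(69.0°)·sin(34.6°) ≈ 0.203, again giving ≈ 78.3°.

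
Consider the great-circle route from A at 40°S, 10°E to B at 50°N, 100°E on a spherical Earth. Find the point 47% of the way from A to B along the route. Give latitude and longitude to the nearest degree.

≈ 4°N, 48°E

Convert each endpoint to a unit vector on the sphere (x = cos φ cos λ, y = cos φ sin λ, z = sin φ).
The central angle between the endpoints is δ = arccos(p₁·p₂) ≈ 2.086 rad (119.5°).
Interpolate at f = 0.47 with slerp weights a = sin((1−f)δ)/sin δ ≈ 1.027, b = sin(fδ)/sin δ ≈ 0.954.
p = a·p₁ + b·p₂ ≈ (0.668, 0.741, 0.071); φ = arcsin(p_z) ≈ 4.08°, λ = atan2(p_y, p_x) ≈ 47.95°.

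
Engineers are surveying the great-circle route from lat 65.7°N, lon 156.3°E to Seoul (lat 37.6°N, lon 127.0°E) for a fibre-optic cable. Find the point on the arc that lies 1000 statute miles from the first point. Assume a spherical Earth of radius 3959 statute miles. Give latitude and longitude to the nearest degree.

≈ lat 54°N, lon 139°E

The haversine formula gives a central angle δ ≈ 0.573 rad (32.8°) between the endpoints. The total great-circle distance is δ·R ≈ 0.573 × 3959 ≈ 2267 mi, so the target fraction is f = 1000/2267 ≈ 0.441.
Interpolate at f ≈ 0.441 with slerp weights a = sin((1−f)δ)/sin δ ≈ 0.581, b = sin(fδ)/sin δ ≈ 0.461.
p = a·p₁ + b·p₂ ≈ (-0.439, 0.388, 0.811); φ = arcsin(p_z) ≈ 54.16°, λ = atan2(p_y, p_x) ≈ 138.52°.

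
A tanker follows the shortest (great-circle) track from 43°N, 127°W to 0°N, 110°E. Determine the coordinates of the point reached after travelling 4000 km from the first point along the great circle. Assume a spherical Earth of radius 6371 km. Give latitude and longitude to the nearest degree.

From cos δ = sin φ₁ sin φ₂ + cos φ₁ cos φ₂ cos Δλ, the central angle is δ ≈ 1.980 rad (113.5°). The total great-circle distance is δ·R ≈ 1.980 × 6371 ≈ 12618 km, so the target fraction is f = 4000/12618 ≈ 0.317.
Interpolate at f ≈ 0.317 with slerp weights a = sin((1−f)δ)/sin δ ≈ 1.064, b = sin(fδ)/sin δ ≈ 0.640.
p = a·p₁ + b·p₂ ≈ (-0.688, -0.020, 0.726); φ = arcsin(p_z) ≈ 46.54°, λ = atan2(p_y, p_x) ≈ -178.34°.

≈ 47°N, 178°W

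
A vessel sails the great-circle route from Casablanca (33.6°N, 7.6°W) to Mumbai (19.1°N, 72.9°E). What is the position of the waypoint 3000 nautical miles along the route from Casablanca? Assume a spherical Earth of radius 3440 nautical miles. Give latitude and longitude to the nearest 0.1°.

From cos δ = sin φ₁ sin φ₂ + cos φ₁ cos φ₂ cos Δλ, the central angle is δ ≈ 1.255 rad (71.9°). The total great-circle distance is δ·R ≈ 1.255 × 3440 ≈ 4316 nmi, so the target fraction is f = 3000/4316 ≈ 0.695.
Interpolate at f ≈ 0.695 with slerp weights a = sin((1−f)δ)/sin δ ≈ 0.393, b = sin(fδ)/sin δ ≈ 0.806.
p = a·p₁ + b·p₂ ≈ (0.548, 0.684, 0.481); φ = arcsin(p_z) ≈ 28.75°, λ = atan2(p_y, p_x) ≈ 51.31°.

≈ 28.7°N, 51.3°E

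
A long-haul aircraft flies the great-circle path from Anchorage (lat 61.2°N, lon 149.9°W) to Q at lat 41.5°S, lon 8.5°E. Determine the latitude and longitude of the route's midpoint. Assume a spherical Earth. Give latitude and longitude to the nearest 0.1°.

Write both endpoints as unit vectors p₁, p₂ with components (cos φ cos λ, cos φ sin λ, sin φ).
The central angle between the endpoints is δ = arccos(p₁·p₂) ≈ 2.729 rad (156.4°).
Interpolate at f = 1/2 with slerp weights a = sin((1−f)δ)/sin δ ≈ 2.442, b = sin(fδ)/sin δ ≈ 2.442.
p = a·p₁ + b·p₂ ≈ (0.791, -0.320, 0.522); φ = arcsin(p_z) ≈ 31.45°, λ = atan2(p_y, p_x) ≈ -22.00°.

≈ lat 31.5°N, lon 22.0°W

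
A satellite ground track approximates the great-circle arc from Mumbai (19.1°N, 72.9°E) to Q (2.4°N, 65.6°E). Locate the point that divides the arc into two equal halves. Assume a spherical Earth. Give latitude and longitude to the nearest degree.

≈ (11°N, 69°E)

Convert each endpoint to a unit vector on the sphere (x = cos φ cos λ, y = cos φ sin λ, z = sin φ).
The central angle between the endpoints is δ = arccos(p₁·p₂) ≈ 0.317 rad (18.2°).
Interpolate at f = 1/2 with slerp weights a = sin((1−f)δ)/sin δ ≈ 0.506, b = sin(fδ)/sin δ ≈ 0.506.
p = a·p₁ + b·p₂ ≈ (0.350, 0.918, 0.187); φ = arcsin(p_z) ≈ 10.77°, λ = atan2(p_y, p_x) ≈ 69.15°.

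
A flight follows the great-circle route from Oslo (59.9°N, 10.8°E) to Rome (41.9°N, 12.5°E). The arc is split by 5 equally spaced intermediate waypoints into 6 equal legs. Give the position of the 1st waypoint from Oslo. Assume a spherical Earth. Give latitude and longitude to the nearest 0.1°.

Write both endpoints as unit vectors p₁, p₂ with components (cos φ cos λ, cos φ sin λ, sin φ).
The central angle between the endpoints is δ = arccos(p₁·p₂) ≈ 0.315 rad (18.0°).
Interpolate at f = 1/6 with slerp weights a = sin((1−f)δ)/sin δ ≈ 0.838, b = sin(fδ)/sin δ ≈ 0.169.
p = a·p₁ + b·p₂ ≈ (0.536, 0.106, 0.838); φ = arcsin(p_z) ≈ 56.90°, λ = atan2(p_y, p_x) ≈ 11.19°.

≈ (56.9°N, 11.2°E)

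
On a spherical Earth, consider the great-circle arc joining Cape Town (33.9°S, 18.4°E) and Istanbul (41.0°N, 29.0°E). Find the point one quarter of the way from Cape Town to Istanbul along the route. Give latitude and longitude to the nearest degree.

≈ (15°S, 21°E)

Convert each endpoint to a unit vector on the sphere (x = cos φ cos λ, y = cos φ sin λ, z = sin φ).
The central angle between the endpoints is δ = arccos(p₁·p₂) ≈ 1.318 rad (75.5°).
Interpolate at f = 1/4 with slerp weights a = sin((1−f)δ)/sin δ ≈ 0.863, b = sin(fδ)/sin δ ≈ 0.334.
p = a·p₁ + b·p₂ ≈ (0.900, 0.348, -0.262); φ = arcsin(p_z) ≈ -15.18°, λ = atan2(p_y, p_x) ≈ 21.16°.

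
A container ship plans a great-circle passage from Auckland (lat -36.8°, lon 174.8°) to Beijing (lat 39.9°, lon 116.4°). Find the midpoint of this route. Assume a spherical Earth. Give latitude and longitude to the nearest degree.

≈ lat 2°, lon 146°

Write both endpoints as unit vectors p₁, p₂ with components (cos φ cos λ, cos φ sin λ, sin φ).
The central angle between the endpoints is δ = arccos(p₁·p₂) ≈ 1.633 rad (93.6°).
Interpolate at f = 1/2 with slerp weights a = sin((1−f)δ)/sin δ ≈ 0.730, b = sin(fδ)/sin δ ≈ 0.730.
p = a·p₁ + b·p₂ ≈ (-0.831, 0.555, 0.031); φ = arcsin(p_z) ≈ 1.78°, λ = atan2(p_y, p_x) ≈ 146.29°.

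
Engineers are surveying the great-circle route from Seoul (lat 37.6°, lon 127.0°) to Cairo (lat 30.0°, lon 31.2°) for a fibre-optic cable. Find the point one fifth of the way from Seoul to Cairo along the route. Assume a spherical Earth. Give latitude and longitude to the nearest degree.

≈ lat 43°, lon 108°

Write both endpoints as unit vectors p₁, p₂ with components (cos φ cos λ, cos φ sin λ, sin φ).
The central angle between the endpoints is δ = arccos(p₁·p₂) ≈ 1.333 rad (76.4°).
Interpolate at f = 1/5 with slerp weights a = sin((1−f)δ)/sin δ ≈ 0.901, b = sin(fδ)/sin δ ≈ 0.271.
p = a·p₁ + b·p₂ ≈ (-0.229, 0.692, 0.685); φ = arcsin(p_z) ≈ 43.25°, λ = atan2(p_y, p_x) ≈ 108.30°.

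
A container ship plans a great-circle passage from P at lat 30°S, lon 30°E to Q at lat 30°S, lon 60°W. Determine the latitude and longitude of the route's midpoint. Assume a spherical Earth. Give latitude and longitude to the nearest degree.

≈ lat 39°S, lon 15°W

Write both endpoints as unit vectors p₁, p₂ with components (cos φ cos λ, cos φ sin λ, sin φ).
The central angle between the endpoints is δ = arccos(p₁·p₂) ≈ 1.318 rad (75.5°).
Interpolate at f = 1/2 with slerp weights a = sin((1−f)δ)/sin δ ≈ 0.632, b = sin(fδ)/sin δ ≈ 0.632.
p = a·p₁ + b·p₂ ≈ (0.748, -0.200, -0.632); φ = arcsin(p_z) ≈ -39.23°, λ = atan2(p_y, p_x) ≈ -15.00°.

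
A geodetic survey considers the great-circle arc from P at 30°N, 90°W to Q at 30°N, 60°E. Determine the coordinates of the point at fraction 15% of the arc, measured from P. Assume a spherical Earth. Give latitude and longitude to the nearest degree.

≈ 45°N, 79°W

From cos δ = sin φ₁ sin φ₂ + cos φ₁ cos φ₂ cos Δλ, the central angle is δ ≈ 1.982 rad (113.5°).
Interpolate at f = 0.15 with slerp weights a = sin((1−f)δ)/sin δ ≈ 1.084, b = sin(fδ)/sin δ ≈ 0.320.
p = a·p₁ + b·p₂ ≈ (0.138, -0.699, 0.702); φ = arcsin(p_z) ≈ 44.56°, λ = atan2(p_y, p_x) ≈ -78.80°.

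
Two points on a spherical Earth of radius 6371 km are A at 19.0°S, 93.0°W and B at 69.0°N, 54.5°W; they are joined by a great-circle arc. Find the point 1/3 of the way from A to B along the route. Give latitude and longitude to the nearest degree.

From cos δ = sin φ₁ sin φ₂ + cos φ₁ cos φ₂ cos Δλ, the central angle is δ ≈ 1.610 rad (92.2°).
Interpolate at f = 1/3 with slerp weights a = sin((1−f)δ)/sin δ ≈ 0.879, b = sin(fδ)/sin δ ≈ 0.512.
p = a·p₁ + b·p₂ ≈ (0.063, -0.980, 0.191); φ = arcsin(p_z) ≈ 11.03°, λ = atan2(p_y, p_x) ≈ -86.32°.

≈ 11°N, 86°W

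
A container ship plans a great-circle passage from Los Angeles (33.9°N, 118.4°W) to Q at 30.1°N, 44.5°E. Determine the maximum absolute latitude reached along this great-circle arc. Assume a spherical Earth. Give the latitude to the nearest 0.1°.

≈ 76.6°N

The great circle lies in the plane with unit normal n̂ = (p₁ × p₂)/|p₁ × p₂|.
Here n̂_z ≈ +0.231; the vertex latitude is φ_max = arccos|n̂_z| ≈ 76.6°.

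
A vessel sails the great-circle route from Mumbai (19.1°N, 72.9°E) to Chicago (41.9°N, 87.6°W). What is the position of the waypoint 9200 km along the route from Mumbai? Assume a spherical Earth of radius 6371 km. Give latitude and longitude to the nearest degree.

Write both endpoints as unit vectors p₁, p₂ with components (cos φ cos λ, cos φ sin λ, sin φ).
The central angle between the endpoints is δ = arccos(p₁·p₂) ≈ 2.031 rad (116.4°). The total great-circle distance is δ·R ≈ 2.031 × 6371 ≈ 12942 km, so the target fraction is f = 9200/12942 ≈ 0.711.
Interpolate at f ≈ 0.711 with slerp weights a = sin((1−f)δ)/sin δ ≈ 0.619, b = sin(fδ)/sin δ ≈ 1.107.
p = a·p₁ + b·p₂ ≈ (0.206, -0.265, 0.942); φ = arcsin(p_z) ≈ 70.38°, λ = atan2(p_y, p_x) ≈ -52.07°.

≈ 70°N, 52°W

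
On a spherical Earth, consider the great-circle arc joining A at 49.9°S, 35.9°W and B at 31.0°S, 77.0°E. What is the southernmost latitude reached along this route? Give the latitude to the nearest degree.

≈ 59°S

The great circle lies in the plane with unit normal n̂ = (p₁ × p₂)/|p₁ × p₂|.
Here n̂_z ≈ +0.517; the vertex latitude is φ_max = arccos|n̂_z| ≈ 58.9°.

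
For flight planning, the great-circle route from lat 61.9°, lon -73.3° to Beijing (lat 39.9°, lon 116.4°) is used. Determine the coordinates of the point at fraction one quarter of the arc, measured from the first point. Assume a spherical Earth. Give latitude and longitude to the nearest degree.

Convert each endpoint to a unit vector on the sphere (x = cos φ cos λ, y = cos φ sin λ, z = sin φ).
The central angle between the endpoints is δ = arccos(p₁·p₂) ≈ 1.360 rad (77.9°).
Interpolate at f = 1/4 with slerp weights a = sin((1−f)δ)/sin δ ≈ 0.871, b = sin(fδ)/sin δ ≈ 0.341.
p = a·p₁ + b·p₂ ≈ (0.002, -0.159, 0.987); φ = arcsin(p_z) ≈ 80.86°, λ = atan2(p_y, p_x) ≈ -89.41°.

≈ lat 81°, lon -89°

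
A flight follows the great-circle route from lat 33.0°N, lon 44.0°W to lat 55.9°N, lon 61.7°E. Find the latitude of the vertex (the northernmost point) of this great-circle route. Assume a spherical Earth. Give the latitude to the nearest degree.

The great circle lies in the plane with unit normal n̂ = (p₁ × p₂)/|p₁ × p₂|.
Here n̂_z ≈ +0.478; the vertex latitude is φ_max = arccos|n̂_z| ≈ 61.4°.
Check via Clairaut: cos φ_max = |cos φ₁| · sin C = cos(33.0°)·sin(34.8°) ≈ 0.478, again giving ≈ 61.4°.

≈ 61°N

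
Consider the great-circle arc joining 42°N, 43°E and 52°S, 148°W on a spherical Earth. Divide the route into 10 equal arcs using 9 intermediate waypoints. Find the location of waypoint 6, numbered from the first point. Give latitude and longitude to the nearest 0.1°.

≈ 47.3°S, 95.1°E

Convert each endpoint to a unit vector on the sphere (x = cos φ cos λ, y = cos φ sin λ, z = sin φ).
The central angle between the endpoints is δ = arccos(p₁·p₂) ≈ 2.924 rad (167.5°).
Interpolate at f = 6/10 with slerp weights a = sin((1−f)δ)/sin δ ≈ 4.263, b = sin(fδ)/sin δ ≈ 4.553.
p = a·p₁ + b·p₂ ≈ (-0.060, 0.675, -0.735); φ = arcsin(p_z) ≈ -47.33°, λ = atan2(p_y, p_x) ≈ 95.10°.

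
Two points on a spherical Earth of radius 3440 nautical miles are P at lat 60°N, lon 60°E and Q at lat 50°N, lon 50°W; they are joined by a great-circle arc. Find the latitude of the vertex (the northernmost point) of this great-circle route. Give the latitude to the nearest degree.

≈ 69°N

The great circle lies in the plane with unit normal n̂ = (p₁ × p₂)/|p₁ × p₂|.
Here n̂_z ≈ -0.363; the vertex latitude is φ_max = arccos|n̂_z| ≈ 68.7°.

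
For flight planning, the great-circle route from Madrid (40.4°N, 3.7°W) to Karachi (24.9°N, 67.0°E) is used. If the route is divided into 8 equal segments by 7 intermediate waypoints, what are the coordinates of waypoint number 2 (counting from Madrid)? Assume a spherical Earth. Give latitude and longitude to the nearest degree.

Convert each endpoint to a unit vector on the sphere (x = cos φ cos λ, y = cos φ sin λ, z = sin φ).
The central angle between the endpoints is δ = arccos(p₁·p₂) ≈ 1.046 rad (59.9°).
Interpolate at f = 2/8 with slerp weights a = sin((1−f)δ)/sin δ ≈ 0.816, b = sin(fδ)/sin δ ≈ 0.299.
p = a·p₁ + b·p₂ ≈ (0.726, 0.209, 0.655); φ = arcsin(p_z) ≈ 40.91°, λ = atan2(p_y, p_x) ≈ 16.08°.

≈ 41°N, 16°E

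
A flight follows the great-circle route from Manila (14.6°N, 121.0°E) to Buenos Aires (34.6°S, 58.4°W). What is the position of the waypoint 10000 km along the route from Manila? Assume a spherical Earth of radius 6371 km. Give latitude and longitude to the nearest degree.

From cos δ = sin φ₁ sin φ₂ + cos φ₁ cos φ₂ cos Δλ, the central angle is δ ≈ 2.792 rad (160.0°). The total great-circle distance is δ·R ≈ 2.792 × 6371 ≈ 17790 km, so the target fraction is f = 10000/17790 ≈ 0.562.
Interpolate at f ≈ 0.562 with slerp weights a = sin((1−f)δ)/sin δ ≈ 2.748, b = sin(fδ)/sin δ ≈ 2.923.
p = a·p₁ + b·p₂ ≈ (-0.109, 0.230, -0.967); φ = arcsin(p_z) ≈ -75.26°, λ = atan2(p_y, p_x) ≈ 115.32°.

≈ (75°S, 115°E)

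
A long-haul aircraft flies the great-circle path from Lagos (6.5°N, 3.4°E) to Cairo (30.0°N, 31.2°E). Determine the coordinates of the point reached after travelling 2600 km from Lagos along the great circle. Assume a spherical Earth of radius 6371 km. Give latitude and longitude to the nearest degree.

Write both endpoints as unit vectors p₁, p₂ with components (cos φ cos λ, cos φ sin λ, sin φ).
The central angle between the endpoints is δ = arccos(p₁·p₂) ≈ 0.613 rad (35.1°). The total great-circle distance is δ·R ≈ 0.613 × 6371 ≈ 3907 km, so the target fraction is f = 2600/3907 ≈ 0.665.
Interpolate at f ≈ 0.665 with slerp weights a = sin((1−f)δ)/sin δ ≈ 0.354, b = sin(fδ)/sin δ ≈ 0.690.
p = a·p₁ + b·p₂ ≈ (0.862, 0.330, 0.385); φ = arcsin(p_z) ≈ 22.63°, λ = atan2(p_y, p_x) ≈ 20.96°.

≈ 23°N, 21°E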